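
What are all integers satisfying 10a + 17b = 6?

Step 1: Compute gcd(10, 17) = 1.
Since 1 divides 6, solutions exist.

Step 2: Find a particular solution using extended Euclidean algorithm.
We get a₀ = -30, b₀ = 18.
Check: 10*-30 + 17*18 = 6 = 6 ✓

Step 3: Write the general solution.
a = -30 + (17/1)t = -30 + 17t
b = 18 - (10/1)t = 18 - 10t
for any integer t.

a = -30 + 17t, b = 18 - 10t for integer t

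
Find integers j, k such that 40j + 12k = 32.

Step 1: Check solvability.
gcd(40, 12) = 4
Since 4 divides 32, solutions exist.

Step 2: Apply extended Euclidean algorithm to find gcd.
We find integers such that 40*x0 + 12*y0 = 4

Step 3: Scale the particular solution.
Multiply by 32/4 = 8:
j = 8, k = -24

Step 4: Verify.
40*(8) + 12*(-24) = 32 = 32 ✓

j = 8, k = -24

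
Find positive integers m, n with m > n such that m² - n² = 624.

Factor: m² - n² = (m+n)(m-n) = 624.
We need two factors of 624 with the same parity.
Use m+n = 312 and m-n = 2 (product 312·2 = 624).
Adding: 2m = 314, so m = 157.
Subtracting: 2n = 310, so n = 155.
Check: 157² - 155² = 24649 - 24025 = 624 ✓

m = 157, n = 155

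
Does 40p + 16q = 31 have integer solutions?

Step 1: Compute gcd(40, 16).
gcd(40, 16) = 8

Step 2: Check divisibility.
Does 8 divide 31? 31 = 8 x 3 + 7, so no.

By the theorem on linear Diophantine equations, 40p + 16q = 31 has integer solutions if and only if gcd(40, 16) divides 31. Since 8 does not divide 31, no solutions exist.

No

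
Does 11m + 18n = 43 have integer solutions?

Step 1: Compute gcd(11, 18).
gcd(11, 18) = 1

Step 2: Check divisibility.
Does 1 divide 43? 43 = 1 x 43, so yes.

By the theorem on linear Diophantine equations, 11m + 18n = 43 has integer solutions if and only if gcd(11, 18) divides 43. Since 1 | 43, solutions exist.

Yes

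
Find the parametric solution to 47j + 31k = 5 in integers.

Step 1: Compute gcd(47, 31) = 1.
Since 1 divides 5, solutions exist.

Step 2: Find a particular solution using extended Euclidean algorithm.
We get j₀ = 10, k₀ = -15.
Check: 47*10 + 31*-15 = 5 = 5 ✓

Step 3: Write the general solution.
j = 10 + (31/1)t = 10 + 31t
k = -15 - (47/1)t = -15 - 47t
for any integer t.

j = 10 + 31t, k = -15 - 47t for integer t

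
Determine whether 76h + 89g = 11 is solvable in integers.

Step 1: Compute gcd(76, 89).
gcd(76, 89) = 1

Step 2: Check divisibility.
Does 1 divide 11? 11 = 1 x 11, so yes.

By the theorem on linear Diophantine equations, 76h + 89g = 11 has integer solutions if and only if gcd(76, 89) divides 11. Since 1 | 11, solutions exist.

Yes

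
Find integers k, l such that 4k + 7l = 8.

Step 1: Check solvability.
gcd(4, 7) = 1
Since 1 divides 8, solutions exist.

Step 2: Apply extended Euclidean algorithm to find gcd.
We find integers such that 4*x0 + 7*y0 = 1

Step 3: Scale the particular solution.
Multiply by 8/1 = 8:
k = 16, l = -8

Step 4: Verify.
4*(16) + 7*(-8) = 8 = 8 ✓

k = 16, l = -8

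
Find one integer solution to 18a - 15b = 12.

Step 1: Check solvability.
gcd(18, 15) = 3
Since 3 divides 12, solutions exist.

Step 2: Apply extended Euclidean algorithm to find gcd.
We find integers such that 18*x0 + 15*y0 = 3

Step 3: Scale the particular solution.
Multiply by 12/3 = 4:
a = 4, b = 4

Step 4: Verify.
18*(4) - 15*(4) = 12 = 12 ✓

a = 4, b = 4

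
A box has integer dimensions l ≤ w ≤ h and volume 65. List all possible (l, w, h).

Iterate l from 1 to ⌊65^(1/3)⌋. For each l dividing 65, iterate w ≥ l with w dividing 65/l, and set h = 65/(l·w).
Triples found (2): (1×1×65), (1×5×13)

(1×1×65), (1×5×13)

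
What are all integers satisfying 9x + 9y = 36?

Step 1: Compute gcd(9, 9) = 9.
Since 9 divides 36, solutions exist.

Step 2: Find a particular solution using extended Euclidean algorithm.
We get x₀ = 0, y₀ = 4.
Check: 9*0 + 9*4 = 36 = 36 ✓

Step 3: Write the general solution.
x = 0 + (9/9)t = 0 + 1t
y = 4 - (9/9)t = 4 - 1t
for any integer t.

x = 0 + 1t, y = 4 - 1t for integer t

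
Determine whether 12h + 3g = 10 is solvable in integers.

Step 1: Compute gcd(12, 3).
gcd(12, 3) = 3

Step 2: Check divisibility.
Does 3 divide 10? 10 = 3 x 3 + 1, so no.

By the theorem on linear Diophantine equations, 12h + 3g = 10 has integer solutions if and only if gcd(12, 3) divides 10. Since 3 does not divide 10, no solutions exist.

No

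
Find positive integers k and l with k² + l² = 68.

We need to find integers k, l > 0 such that k² + l² = 68.
Trying k = 2: l² = 68 - 2² = 68 - 4 = 64
l = 8
Check: 2² + 8² = 4 + 64 = 68 ✓

68 = 2² + 8²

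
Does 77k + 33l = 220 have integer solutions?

Step 1: Compute gcd(77, 33).
gcd(77, 33) = 11

Step 2: Check divisibility.
Does 11 divide 220? 220 = 11 x 20, so yes.

By the theorem on linear Diophantine equations, 77k + 33l = 220 has integer solutions if and only if gcd(77, 33) divides 220. Since 11 | 220, solutions exist.

Yes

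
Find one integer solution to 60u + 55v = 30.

Step 1: Check solvability.
gcd(60, 55) = 5
Since 5 divides 30, solutions exist.

Step 2: Apply extended Euclidean algorithm to find gcd.
We find integers such that 60*x0 + 55*y0 = 5

Step 3: Scale the particular solution.
Multiply by 30/5 = 6:
u = 6, v = -6

Step 4: Verify.
60*(6) + 55*(-6) = 30 = 30 ✓

u = 6, v = -6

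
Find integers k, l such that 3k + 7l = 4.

Step 1: Check solvability.
gcd(3, 7) = 1
Since 1 divides 4, solutions exist.

Step 2: Apply extended Euclidean algorithm to find gcd.
We find integers such that 3*x0 + 7*y0 = 1

Step 3: Scale the particular solution.
Multiply by 4/1 = 4:
k = -8, l = 4

Step 4: Verify.
3*(-8) + 7*(4) = 4 = 4 ✓

k = -8, l = 4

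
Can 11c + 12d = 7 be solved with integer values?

Step 1: Compute gcd(11, 12).
gcd(11, 12) = 1

Step 2: Check divisibility.
Does 1 divide 7? 7 = 1 x 7, so yes.

By the theorem on linear Diophantine equations, 11c + 12d = 7 has integer solutions if and only if gcd(11, 12) divides 7. Since 1 | 7, solutions exist.

Yes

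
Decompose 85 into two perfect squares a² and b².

We need to find integers a, b > 0 such that a² + b² = 85.
Trying a = 2: b² = 85 - 2² = 85 - 4 = 81
b = 9
Check: 2² + 9² = 4 + 81 = 85 ✓

85 = 2² + 9²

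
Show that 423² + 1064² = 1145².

Compute a² + b² = 423² + 1064² = 178929 + 1132096 = 1311025
Compute c² = 1145² = 1311025
Since 1311025 = 1311025, confirmed.

Yes, it is a Pythagorean triple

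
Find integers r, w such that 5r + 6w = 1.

Step 1: Check solvability.
gcd(5, 6) = 1
Since 1 divides 1, solutions exist.

Step 2: Apply extended Euclidean algorithm to find gcd.
We find integers such that 5*x0 + 6*y0 = 1

Step 3: Scale the particular solution.
Multiply by 1/1 = 1:
r = -1, w = 1

Step 4: Verify.
5*(-1) + 6*(1) = 1 = 1 ✓

r = -1, w = 1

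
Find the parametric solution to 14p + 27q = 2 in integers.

Step 1: Compute gcd(14, 27) = 1.
Since 1 divides 2, solutions exist.

Step 2: Find a particular solution using extended Euclidean algorithm.
We get p₀ = 4, q₀ = -2.
Check: 14*4 + 27*-2 = 2 = 2 ✓

Step 3: Write the general solution.
p = 4 + (27/1)t = 4 + 27t
q = -2 - (14/1)t = -2 - 14t
for any integer t.

p = 4 + 27t, q = -2 - 14t for integer t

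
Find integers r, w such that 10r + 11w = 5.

Step 1: Check solvability.
gcd(10, 11) = 1
Since 1 divides 5, solutions exist.

Step 2: Apply extended Euclidean algorithm to find gcd.
We find integers such that 10*x0 + 11*y0 = 1

Step 3: Scale the particular solution.
Multiply by 5/1 = 5:
r = -5, w = 5

Step 4: Verify.
10*(-5) + 11*(5) = 5 = 5 ✓

r = -5, w = 5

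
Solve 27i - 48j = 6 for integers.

Step 1: Check solvability.
gcd(27, 48) = 3
Since 3 divides 6, solutions exist.

Step 2: Apply extended Euclidean algorithm to find gcd.
We find integers such that 27*x0 + 48*y0 = 3

Step 3: Scale the particular solution.
Multiply by 6/3 = 2:
i = -14, j = -8

Step 4: Verify.
27*(-14) - 48*(-8) = 6 = 6 ✓

i = -14, j = -8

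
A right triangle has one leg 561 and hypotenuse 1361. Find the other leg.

b² = c² - a² = 1852321 - 314721 = 1537600
b = 1240

1240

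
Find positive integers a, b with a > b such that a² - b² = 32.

Factor: a² - b² = (a+b)(a-b) = 32.
We need two factors of 32 with the same parity.
Use a+b = 16 and a-b = 2 (product 16·2 = 32).
Adding: 2a = 18, so a = 9.
Subtracting: 2b = 14, so b = 7.
Check: 9² - 7² = 81 - 49 = 32 ✓

a = 9, b = 7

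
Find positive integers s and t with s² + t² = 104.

We need to find integers s, t > 0 such that s² + t² = 104.
Trying s = 2: t² = 104 - 2² = 104 - 4 = 100
t = 10
Check: 2² + 10² = 4 + 100 = 104 ✓

104 = 2² + 10²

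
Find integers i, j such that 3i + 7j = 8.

Step 1: Check solvability.
gcd(3, 7) = 1
Since 1 divides 8, solutions exist.

Step 2: Apply extended Euclidean algorithm to find gcd.
We find integers such that 3*x0 + 7*y0 = 1

Step 3: Scale the particular solution.
Multiply by 8/1 = 8:
i = -16, j = 8

Step 4: Verify.
3*(-16) + 7*(8) = 8 = 8 ✓

i = -16, j = 8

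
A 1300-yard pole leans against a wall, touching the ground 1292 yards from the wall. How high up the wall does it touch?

The ladder, wall, and ground form a right triangle with hypotenuse 1300 and one leg 1292.
By the Pythagorean theorem: h² = 1300² - 1292² = 1690000 - 1669264 = 20736
h = √20736 = 144 yards

144 yards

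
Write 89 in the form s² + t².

We need to find integers s, t > 0 such that s² + t² = 89.
Trying s = 5: t² = 89 - 5² = 89 - 25 = 64
t = 8
Check: 5² + 8² = 25 + 64 = 89 ✓

89 = 5² + 8²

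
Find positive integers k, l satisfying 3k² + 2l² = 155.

Try small values of k and check whether (155 - 3k²)/2 is a perfect square.
k = 7: 3·7² = 147, so 2l² = 155 - 147 = 8, giving l² = 4, l = 2.
Check: 3·7² + 2·2² = 147 + 8 = 155 ✓

k = 7, l = 2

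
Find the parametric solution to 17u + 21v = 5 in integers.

Step 1: Compute gcd(17, 21) = 1.
Since 1 divides 5, solutions exist.

Step 2: Find a particular solution using extended Euclidean algorithm.
We get u₀ = 25, v₀ = -20.
Check: 17*25 + 21*-20 = 5 = 5 ✓

Step 3: Write the general solution.
u = 25 + (21/1)t = 25 + 21t
v = -20 - (17/1)t = -20 - 17t
for any integer t.

u = 25 + 21t, v = -20 - 17t for integer t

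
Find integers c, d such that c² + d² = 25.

We need to find integers c, d > 0 such that c² + d² = 25.
Trying c = 3: d² = 25 - 3² = 25 - 9 = 16
d = 4
Check: 3² + 4² = 9 + 16 = 25 ✓

25 = 3² + 4²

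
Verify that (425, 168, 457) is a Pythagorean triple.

Compute a² + b² = 425² + 168² = 180625 + 28224 = 208849
Compute c² = 457² = 208849
Since 208849 = 208849, confirmed.

Yes, it is a Pythagorean triple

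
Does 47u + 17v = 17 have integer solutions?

Step 1: Compute gcd(47, 17).
gcd(47, 17) = 1

Step 2: Check divisibility.
Does 1 divide 17? 17 = 1 x 17, so yes.

By the theorem on linear Diophantine equations, 47u + 17v = 17 has integer solutions if and only if gcd(47, 17) divides 17. Since 1 | 17, solutions exist.

Yes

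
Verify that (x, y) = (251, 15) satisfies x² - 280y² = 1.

Compute x² = 251² = 63001
Compute 280y² = 280·15² = 280·225 = 63000
x² - 280y² = 63001 - 63000 = 1
Since this equals 1, (251, 15) is a solution.

Yes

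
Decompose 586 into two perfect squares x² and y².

We need to find integers x, y > 0 such that x² + y² = 586.
Trying x = 15: y² = 586 - 15² = 586 - 225 = 361
y = 19
Check: 15² + 19² = 225 + 361 = 586 ✓

586 = 15² + 19²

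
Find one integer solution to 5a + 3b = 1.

Step 1: Check solvability.
gcd(5, 3) = 1
Since 1 divides 1, solutions exist.

Step 2: Apply extended Euclidean algorithm to find gcd.
We find integers such that 5*x0 + 3*y0 = 1

Step 3: Scale the particular solution.
Multiply by 1/1 = 1:
a = -1, b = 2

Step 4: Verify.
5*(-1) + 3*(2) = 1 = 1 ✓

a = -1, b = 2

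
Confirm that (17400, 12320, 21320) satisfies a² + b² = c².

Compute a² + b² = 17400² + 12320² = 302760000 + 151782400 = 454542400
Compute c² = 21320² = 454542400
Since 454542400 = 454542400, confirmed.

Yes, it is a Pythagorean triple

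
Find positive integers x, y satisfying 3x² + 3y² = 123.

Try small values of x and check whether (123 - 3x²)/3 is a perfect square.
x = 5: 3·5² = 75, so 3y² = 123 - 75 = 48, giving y² = 16, y = 4.
Check: 3·5² + 3·4² = 75 + 48 = 123 ✓

x = 5, y = 4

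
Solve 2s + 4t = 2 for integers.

Step 1: Check solvability.
gcd(2, 4) = 2
Since 2 divides 2, solutions exist.

Step 2: Apply extended Euclidean algorithm to find gcd.
We find integers such that 2*x0 + 4*y0 = 2

Step 3: Scale the particular solution.
Multiply by 2/2 = 1:
s = 1, t = 0

Step 4: Verify.
2*(1) + 4*(0) = 2 = 2 ✓

s = 1, t = 0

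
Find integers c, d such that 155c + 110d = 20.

Step 1: Check solvability.
gcd(155, 110) = 5
Since 5 divides 20, solutions exist.

Step 2: Apply extended Euclidean algorithm to find gcd.
We find integers such that 155*x0 + 110*y0 = 5

Step 3: Scale the particular solution.
Multiply by 20/5 = 4:
c = 20, d = -28

Step 4: Verify.
155*(20) + 110*(-28) = 20 = 20 ✓

c = 20, d = -28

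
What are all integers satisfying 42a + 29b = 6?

Step 1: Compute gcd(42, 29) = 1.
Since 1 divides 6, solutions exist.

Step 2: Find a particular solution using extended Euclidean algorithm.
We get a₀ = 54, b₀ = -78.
Check: 42*54 + 29*-78 = 6 = 6 ✓

Step 3: Write the general solution.
a = 54 + (29/1)t = 54 + 29t
b = -78 - (42/1)t = -78 - 42t
for any integer t.

a = 54 + 29t, b = -78 - 42t for integer t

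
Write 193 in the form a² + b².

We need to find integers a, b > 0 such that a² + b² = 193.
Trying a = 7: b² = 193 - 7² = 193 - 49 = 144
b = 12
Check: 7² + 12² = 49 + 144 = 193 ✓

193 = 7² + 12²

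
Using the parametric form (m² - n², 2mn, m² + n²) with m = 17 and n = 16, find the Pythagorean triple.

a = m² - n² = 17² - 16² = 289 - 256 = 33
b = 2mn = 2·17·16 = 544
c = m² + n² = 289 + 256 = 545
Verify: 33² + 544² = 1089 + 295936 = 297025 = 545² ✓

(33, 544, 545)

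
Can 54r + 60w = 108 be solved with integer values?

Step 1: Compute gcd(54, 60).
gcd(54, 60) = 6

Step 2: Check divisibility.
Does 6 divide 108? 108 = 6 x 18, so yes.

By the theorem on linear Diophantine equations, 54r + 60w = 108 has integer solutions if and only if gcd(54, 60) divides 108. Since 6 | 108, solutions exist.

Yes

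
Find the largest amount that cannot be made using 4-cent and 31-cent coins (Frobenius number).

For two coprime denominations a and b, the Frobenius number (largest value not representable as a non-negative combination) is ab - a - b.
Here gcd(4, 31) = 1, so they are coprime.
F(4, 31) = 4·31 - 4 - 31 = 124 - 35 = 89

89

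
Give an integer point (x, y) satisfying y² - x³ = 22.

Try small integer x values and check whether x³ + 22 is a perfect square.
x = 3: x³ + 22 = 3³ + 22 = 27 + 22 = 49
Is 49 a perfect square? 7² = 49 ✓
So (x, y) = (3, -7) is a solution.

x = 3, y = -7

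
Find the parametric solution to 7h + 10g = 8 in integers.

Step 1: Compute gcd(7, 10) = 1.
Since 1 divides 8, solutions exist.

Step 2: Find a particular solution using extended Euclidean algorithm.
We get h₀ = 24, g₀ = -16.
Check: 7*24 + 10*-16 = 8 = 8 ✓

Step 3: Write the general solution.
h = 24 + (10/1)t = 24 + 10t
g = -16 - (7/1)t = -16 - 7t
for any integer t.

h = 24 + 10t, g = -16 - 7t for integer t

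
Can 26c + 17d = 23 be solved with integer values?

Step 1: Compute gcd(26, 17).
gcd(26, 17) = 1

Step 2: Check divisibility.
Does 1 divide 23? 23 = 1 x 23, so yes.

By the theorem on linear Diophantine equations, 26c + 17d = 23 has integer solutions if and only if gcd(26, 17) divides 23. Since 1 | 23, solutions exist.

Yes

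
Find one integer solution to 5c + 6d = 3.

Step 1: Check solvability.
gcd(5, 6) = 1
Since 1 divides 3, solutions exist.

Step 2: Apply extended Euclidean algorithm to find gcd.
We find integers such that 5*x0 + 6*y0 = 1

Step 3: Scale the particular solution.
Multiply by 3/1 = 3:
c = -3, d = 3

Step 4: Verify.
5*(-3) + 6*(3) = 3 = 3 ✓

c = -3, d = 3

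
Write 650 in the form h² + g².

We need to find integers h, g > 0 such that h² + g² = 650.
Trying h = 5: g² = 650 - 5² = 650 - 25 = 625
g = 25
Check: 5² + 25² = 25 + 625 = 650 ✓

650 = 5² + 25²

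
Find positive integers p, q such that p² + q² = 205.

Search for p with 205 - p² a perfect square.
p = 3: 205 - 3² = 205 - 9 = 196 = 14² ✓
So p = 3, q = 14.

p = 3, q = 14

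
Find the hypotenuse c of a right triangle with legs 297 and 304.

c² = a² + b² = 297² + 304² = 88209 + 92416 = 180625
c = sqrt(180625) = 425

425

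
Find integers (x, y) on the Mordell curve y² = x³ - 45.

Try small integer x values and check whether x³ - 45 is a perfect square.
x = 21: x³ - 45 = 21³ - 45 = 9261 - 45 = 9216
Is 9216 a perfect square? 96² = 9216 ✓
So (x, y) = (21, -96) is a solution.

x = 21, y = -96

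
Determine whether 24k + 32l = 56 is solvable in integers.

Step 1: Compute gcd(24, 32).
gcd(24, 32) = 8

Step 2: Check divisibility.
Does 8 divide 56? 56 = 8 x 7, so yes.

By the theorem on linear Diophantine equations, 24k + 32l = 56 has integer solutions if and only if gcd(24, 32) divides 56. Since 8 | 56, solutions exist.

Yes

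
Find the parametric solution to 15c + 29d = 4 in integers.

Step 1: Compute gcd(15, 29) = 1.
Since 1 divides 4, solutions exist.

Step 2: Find a particular solution using extended Euclidean algorithm.
We get c₀ = 8, d₀ = -4.
Check: 15*8 + 29*-4 = 4 = 4 ✓

Step 3: Write the general solution.
c = 8 + (29/1)t = 8 + 29t
d = -4 - (15/1)t = -4 - 15t
for any integer t.

c = 8 + 29t, d = -4 - 15t for integer t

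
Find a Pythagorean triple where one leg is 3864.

We need the other leg and hypotenuse such that 3864² + x² = c².
Take x = 352, c = 3880: 3864² + 352² = 14930496 + 123904 = 15054400 = 3880² ✓
Triple: (3864, 352, 3880)

(3864, 352, 3880)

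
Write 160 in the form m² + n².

We need to find integers m, n > 0 such that m² + n² = 160.
Trying m = 4: n² = 160 - 4² = 160 - 16 = 144
n = 12
Check: 4² + 12² = 16 + 144 = 160 ✓

160 = 4² + 12²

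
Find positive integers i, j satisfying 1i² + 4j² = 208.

Try small values of i and check whether (208 - 1i²)/4 is a perfect square.
i = 8: 1·8² = 64, so 4j² = 208 - 64 = 144, giving j² = 36, j = 6.
Check: 1·8² + 4·6² = 64 + 144 = 208 ✓

i = 8, j = 6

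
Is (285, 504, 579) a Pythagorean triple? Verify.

Compute a² + b² = 285² + 504² = 81225 + 254016 = 335241
Compute c² = 579² = 335241
Since 335241 = 335241, confirmed.

Yes, it is a Pythagorean triple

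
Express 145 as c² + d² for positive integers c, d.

We need to find integers c, d > 0 such that c² + d² = 145.
Trying c = 1: d² = 145 - 1² = 145 - 1 = 144
d = 12
Check: 1² + 12² = 1 + 144 = 145 ✓

145 = 1² + 12²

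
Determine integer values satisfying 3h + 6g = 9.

Step 1: Check solvability.
gcd(3, 6) = 3
Since 3 divides 9, solutions exist.

Step 2: Apply extended Euclidean algorithm to find gcd.
We find integers such that 3*x0 + 6*y0 = 3

Step 3: Scale the particular solution.
Multiply by 9/3 = 3:
h = 3, g = 0

Step 4: Verify.
3*(3) + 6*(0) = 9 = 9 ✓

h = 3, g = 0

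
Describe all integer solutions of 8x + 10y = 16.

Step 1: Compute gcd(8, 10) = 2.
Since 2 divides 16, solutions exist.

Step 2: Find a particular solution using extended Euclidean algorithm.
We get x₀ = -8, y₀ = 8.
Check: 8*-8 + 10*8 = 16 = 16 ✓

Step 3: Write the general solution.
x = -8 + (10/2)t = -8 + 5t
y = 8 - (8/2)t = 8 - 4t
for any integer t.

x = -8 + 5t, y = 8 - 4t for integer t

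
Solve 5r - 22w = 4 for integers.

Step 1: Check solvability.
gcd(5, 22) = 1
Since 1 divides 4, solutions exist.

Step 2: Apply extended Euclidean algorithm to find gcd.
We find integers such that 5*x0 + 22*y0 = 1

Step 3: Scale the particular solution.
Multiply by 4/1 = 4:
r = 36, w = 8

Step 4: Verify.
5*(36) - 22*(8) = 4 = 4 ✓

r = 36, w = 8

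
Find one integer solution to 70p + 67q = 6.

Step 1: Check solvability.
gcd(70, 67) = 1
Since 1 divides 6, solutions exist.

Step 2: Apply extended Euclidean algorithm to find gcd.
We find integers such that 70*x0 + 67*y0 = 1

Step 3: Scale the particular solution.
Multiply by 6/1 = 6:
p = -132, q = 138

Step 4: Verify.
70*(-132) + 67*(138) = 6 = 6 ✓

p = -132, q = 138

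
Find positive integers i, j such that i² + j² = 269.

Search for i with 269 - i² a perfect square.
i = 10: 269 - 10² = 269 - 100 = 169 = 13² ✓
So i = 10, j = 13.

i = 10, j = 13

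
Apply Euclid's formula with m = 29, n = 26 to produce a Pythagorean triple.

a = m² - n² = 29² - 26² = 841 - 676 = 165
b = 2mn = 2·29·26 = 1508
c = m² + n² = 841 + 676 = 1517
Verify: 165² + 1508² = 27225 + 2274064 = 2301289 = 1517² ✓

(165, 1508, 1517)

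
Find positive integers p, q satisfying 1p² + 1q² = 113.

Try small values of p and check whether (113 - 1p²)/1 is a perfect square.
p = 8: 1·8² = 64, so 1q² = 113 - 64 = 49, giving q² = 49, q = 7.
Check: 1·8² + 1·7² = 64 + 49 = 113 ✓

p = 8, q = 7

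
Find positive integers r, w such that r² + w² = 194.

Search for r with 194 - r² a perfect square.
r = 5: 194 - 5² = 194 - 25 = 169 = 13² ✓
So r = 5, w = 13.

r = 5, w = 13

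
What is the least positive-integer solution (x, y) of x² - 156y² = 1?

We seek the smallest positive integers (x, y) with x² - 156y² = 1, i.e., x² = 156y² + 1.
Try successive y values:
y = 1: x² = 156·1² + 1 = 157, not a perfect square
y = 2: x² = 156·2² + 1 = 625, x = 25 ✓

Verify: 25² - 156·2² = 625 - 624 = 1 ✓

x = 25, y = 2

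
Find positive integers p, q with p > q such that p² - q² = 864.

Factor: p² - q² = (p+q)(p-q) = 864.
We need two factors of 864 with the same parity.
Use p+q = 432 and p-q = 2 (product 432·2 = 864).
Adding: 2p = 434, so p = 217.
Subtracting: 2q = 430, so q = 215.
Check: 217² - 215² = 47089 - 46225 = 864 ✓

p = 217, q = 215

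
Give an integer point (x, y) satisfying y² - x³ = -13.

Try small integer x values and check whether x³ - 13 is a perfect square.
x = 17: x³ - 13 = 17³ - 13 = 4913 - 13 = 4900
Is 4900 a perfect square? 70² = 4900 ✓
So (x, y) = (17, 70) is a solution.

x = 17, y = 70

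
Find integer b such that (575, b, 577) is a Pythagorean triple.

b² = c² - a² = 577² - 575² = 332929 - 330625 = 2304
b = sqrt(2304) = 48

48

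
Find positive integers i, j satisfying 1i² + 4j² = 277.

Try small values of i and check whether (277 - 1i²)/4 is a perfect square.
i = 9: 1·9² = 81, so 4j² = 277 - 81 = 196, giving j² = 49, j = 7.
Check: 1·9² + 4·7² = 81 + 196 = 277 ✓

i = 9, j = 7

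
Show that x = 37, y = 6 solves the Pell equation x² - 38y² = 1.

Compute x² = 37² = 1369
Compute 38y² = 38·6² = 38·36 = 1368
x² - 38y² = 1369 - 1368 = 1
Since this equals 1, (37, 6) is a solution.

Yes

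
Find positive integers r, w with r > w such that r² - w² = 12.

Factor: r² - w² = (r+w)(r-w) = 12.
We need two factors of 12 with the same parity.
Use r+w = 6 and r-w = 2 (product 6·2 = 12).
Adding: 2r = 8, so r = 4.
Subtracting: 2w = 4, so w = 2.
Check: 4² - 2² = 16 - 4 = 12 ✓

r = 4, w = 2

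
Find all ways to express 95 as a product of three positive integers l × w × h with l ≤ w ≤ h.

Iterate l from 1 to ⌊95^(1/3)⌋. For each l dividing 95, iterate w ≥ l with w dividing 95/l, and set h = 95/(l·w).
Triples found (2): (1×1×95), (1×5×19)

(1×1×95), (1×5×19)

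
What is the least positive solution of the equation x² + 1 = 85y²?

We need x² = 85y² - 1. Try successive y:
y = 1: x² = 85·1² - 1 = 84, not a perfect square
y = 2: x² = 85·2² - 1 = 339, not a perfect square
y = 3: x² = 85·3² - 1 = 764, not a perfect square
...
y = 41: x² = 85·41² - 1 = 142884 = 378² ✓
Check: 378² - 85·41² = 142884 - 142885 = -1 ✓

x = 378, y = 41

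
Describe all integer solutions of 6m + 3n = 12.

Step 1: Compute gcd(6, 3) = 3.
Since 3 divides 12, solutions exist.

Step 2: Find a particular solution using extended Euclidean algorithm.
We get m₀ = 0, n₀ = 4.
Check: 6*0 + 3*4 = 12 = 12 ✓

Step 3: Write the general solution.
m = 0 + (3/3)t = 0 + 1t
n = 4 - (6/3)t = 4 - 2t
for any integer t.

m = 0 + 1t, n = 4 - 2t for integer t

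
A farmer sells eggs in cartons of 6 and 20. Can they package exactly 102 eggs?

We need non-negative a, b with 6a + 20b = 102.
gcd(6, 20) = 2 divides 102.
Try a = 7: 20b = 102 - 42 = 60, so b = 3.
One way: 7 cartons of 6 and 3 cartons of 20.

Yes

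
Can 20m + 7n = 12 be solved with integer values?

Step 1: Compute gcd(20, 7).
gcd(20, 7) = 1

Step 2: Check divisibility.
Does 1 divide 12? 12 = 1 x 12, so yes.

By the theorem on linear Diophantine equations, 20m + 7n = 12 has integer solutions if and only if gcd(20, 7) divides 12. Since 1 | 12, solutions exist.

Yes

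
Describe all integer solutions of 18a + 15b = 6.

Step 1: Compute gcd(18, 15) = 3.
Since 3 divides 6, solutions exist.

Step 2: Find a particular solution using extended Euclidean algorithm.
We get a₀ = 2, b₀ = -2.
Check: 18*2 + 15*-2 = 6 = 6 ✓

Step 3: Write the general solution.
a = 2 + (15/3)t = 2 + 5t
b = -2 - (18/3)t = -2 - 6t
for any integer t.

a = 2 + 5t, b = -2 - 6t for integer t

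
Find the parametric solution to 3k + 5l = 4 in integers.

Step 1: Compute gcd(3, 5) = 1.
Since 1 divides 4, solutions exist.

Step 2: Find a particular solution using extended Euclidean algorithm.
We get k₀ = 8, l₀ = -4.
Check: 3*8 + 5*-4 = 4 = 4 ✓

Step 3: Write the general solution.
k = 8 + (5/1)t = 8 + 5t
l = -4 - (3/1)t = -4 - 3t
for any integer t.

k = 8 + 5t, l = -4 - 3t for integer t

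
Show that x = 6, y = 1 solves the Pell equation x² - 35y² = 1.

Compute x² = 6² = 36
Compute 35y² = 35·1² = 35·1 = 35
x² - 35y² = 36 - 35 = 1
Since this equals 1, (6, 1) is a solution.

Yes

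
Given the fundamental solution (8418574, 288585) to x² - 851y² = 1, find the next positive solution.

Solutions to x² - Dy² = 1 are generated by powers of (x₀ + y₀√D).
The next solution satisfies x₁ + y₁√851 = (x₀ + y₀√851)², giving:
x₁ = x₀² + 851y₀² = 8418574² + 851·288585² = 70872388193476 + 70872388193475 = 141744776386951
y₁ = 2x₀y₀ = 2·8418574·288585 = 4858948355580

Verify: 141744776386951² - 851·4858948355580² = 20091581632986741785683076401 - 20091581632986741785683076400 = 1 ✓

x = 141744776386951, y = 4858948355580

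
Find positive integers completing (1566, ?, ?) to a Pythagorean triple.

We need the other leg and hypotenuse such that 1566² + x² = c².
Take x = 2280, c = 2766: 1566² + 2280² = 2452356 + 5198400 = 7650756 = 2766² ✓
Triple: (1566, 2280, 2766)

(1566, 2280, 2766)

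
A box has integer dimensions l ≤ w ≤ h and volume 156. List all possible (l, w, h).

Iterate l from 1 to ⌊156^(1/3)⌋. For each l dividing 156, iterate w ≥ l with w dividing 156/l, and set h = 156/(l·w).
Triples found (10): (1×1×156), (1×2×78), (1×3×52), (1×4×39), (1×6×26), (1×12×13), (2×2×39), (2×3×26), (2×6×13), (3×4×13)

(1×1×156), (1×2×78), (1×3×52), (1×4×39), (1×6×26), (1×12×13), (2×2×39), (2×3×26), (2×6×13), (3×4×13)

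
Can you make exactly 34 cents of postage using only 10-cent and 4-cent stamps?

We need non-negative x, y with 10x + 4y = 34.
gcd(10, 4) = 2 divides 34, so integer solutions exist.
Search for a non-negative one: x = 1 gives 4y = 34 - 10 = 24, so y = 6.
Check: 10·1 + 4·6 = 34 ✓

Yes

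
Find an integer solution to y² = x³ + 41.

Try small integer x values and check whether x³ + 41 is a perfect square.
x = 2: x³ + 41 = 2³ + 41 = 8 + 41 = 49
Is 49 a perfect square? 7² = 49 ✓
So (x, y) = (2, 7) is a solution.

x = 2, y = 7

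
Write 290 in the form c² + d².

We need to find integers c, d > 0 such that c² + d² = 290.
Trying c = 1: d² = 290 - 1² = 290 - 1 = 289
d = 17
Check: 1² + 17² = 1 + 289 = 290 ✓

290 = 1² + 17²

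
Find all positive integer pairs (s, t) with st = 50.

The positive divisors of 50 are: 1, 2, 5, 10, 25, 50.
Each divisor d gives the pair (d, 50/d):
(1, 50), (2, 25), (5, 10), (10, 5), (25, 2), (50, 1)

(1, 50), (2, 25), (5, 10), (10, 5), (25, 2), (50, 1)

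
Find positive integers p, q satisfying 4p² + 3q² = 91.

Try small values of p and check whether (91 - 4p²)/3 is a perfect square.
p = 4: 4·4² = 64, so 3q² = 91 - 64 = 27, giving q² = 9, q = 3.
Check: 4·4² + 3·3² = 64 + 27 = 91 ✓

p = 4, q = 3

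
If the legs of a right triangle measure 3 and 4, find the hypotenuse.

c² = a² + b² = 3² + 4² = 9 + 16 = 25
c = 5

5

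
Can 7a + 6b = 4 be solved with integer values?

Step 1: Compute gcd(7, 6).
gcd(7, 6) = 1

Step 2: Check divisibility.
Does 1 divide 4? 4 = 1 x 4, so yes.

By the theorem on linear Diophantine equations, 7a + 6b = 4 has integer solutions if and only if gcd(7, 6) divides 4. Since 1 | 4, solutions exist.

Yes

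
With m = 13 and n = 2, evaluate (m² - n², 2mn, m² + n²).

a = m² - n² = 169 - 4 = 165
b = 2mn = 2·13·2 = 52
c = m² + n² = 169 + 4 = 173
Verify: 165² + 52² = 27225 + 2704 = 29929 = 173² ✓

(165, 52, 173)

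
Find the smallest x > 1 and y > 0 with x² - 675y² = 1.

We seek the smallest positive integers (x, y) with x² - 675y² = 1, i.e., x² = 675y² + 1.
Try successive y values:
y = 1: x² = 675·1² + 1 = 676, x = 26 ✓

Verify: 26² - 675·1² = 676 - 675 = 1 ✓

x = 26, y = 1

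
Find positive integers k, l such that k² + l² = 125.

Search for k with 125 - k² a perfect square.
k = 2: 125 - 2² = 125 - 4 = 121 = 11² ✓
So k = 2, l = 11.

k = 2, l = 11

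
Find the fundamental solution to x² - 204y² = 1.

We seek the smallest positive integers (x, y) with x² - 204y² = 1, i.e., x² = 204y² + 1.
Try successive y values:
y = 1: x² = 204·1² + 1 = 205, not a perfect square
y = 2: x² = 204·2² + 1 = 817, not a perfect square
y = 3: x² = 204·3² + 1 = 1837, not a perfect square
... continuing the search (or via continued fractions) ...
y = 350: x² = 204·350² + 1 = 24990001, x = 4999 ✓

Verify: 4999² - 204·350² = 24990001 - 24990000 = 1 ✓

x = 4999, y = 350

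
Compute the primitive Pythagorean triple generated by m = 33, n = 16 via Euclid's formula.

a = m² - n² = 1089 - 256 = 833
b = 2mn = 2·33·16 = 1056
c = m² + n² = 1089 + 256 = 1345
Verify: 833² + 1056² = 693889 + 1115136 = 1809025 = 1345² ✓

(833, 1056, 1345)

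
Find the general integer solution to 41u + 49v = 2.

Step 1: Compute gcd(41, 49) = 1.
Since 1 divides 2, solutions exist.

Step 2: Find a particular solution using extended Euclidean algorithm.
We get u₀ = 12, v₀ = -10.
Check: 41*12 + 49*-10 = 2 = 2 ✓

Step 3: Write the general solution.
u = 12 + (49/1)t = 12 + 49t
v = -10 - (41/1)t = -10 - 41t
for any integer t.

u = 12 + 49t, v = -10 - 41t for integer t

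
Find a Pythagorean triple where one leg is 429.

We need the other leg and hypotenuse such that 429² + x² = c².
Take x = 460, c = 629: 429² + 460² = 184041 + 211600 = 395641 = 629² ✓
Triple: (429, 460, 629)

(429, 460, 629)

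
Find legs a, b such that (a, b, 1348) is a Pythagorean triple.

We need a² + b² = 1348² = 1817104.
Trying: 700² + 1152² = 490000 + 1327104 = 1817104 ✓

(700, 1152, 1348)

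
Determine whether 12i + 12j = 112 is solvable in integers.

Step 1: Compute gcd(12, 12).
gcd(12, 12) = 12

Step 2: Check divisibility.
Does 12 divide 112? 112 = 12 x 9 + 4, so no.

By the theorem on linear Diophantine equations, 12i + 12j = 112 has integer solutions if and only if gcd(12, 12) divides 112. Since 12 does not divide 112, no solutions exist.

No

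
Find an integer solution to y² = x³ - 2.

Try small integer x values and check whether x³ - 2 is a perfect square.
x = 3: x³ - 2 = 3³ - 2 = 27 - 2 = 25
Is 25 a perfect square? 5² = 25 ✓
So (x, y) = (3, -5) is a solution.

x = 3, y = -5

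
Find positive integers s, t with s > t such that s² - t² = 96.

Factor: s² - t² = (s+t)(s-t) = 96.
We need two factors of 96 with the same parity.
Use s+t = 48 and s-t = 2 (product 48·2 = 96).
Adding: 2s = 50, so s = 25.
Subtracting: 2t = 46, so t = 23.
Check: 25² - 23² = 625 - 529 = 96 ✓

s = 25, t = 23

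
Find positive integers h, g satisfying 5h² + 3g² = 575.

Try small values of h and check whether (575 - 5h²)/3 is a perfect square.
h = 10: 5·10² = 500, so 3g² = 575 - 500 = 75, giving g² = 25, g = 5.
Check: 5·10² + 3·5² = 500 + 75 = 575 ✓

h = 10, g = 5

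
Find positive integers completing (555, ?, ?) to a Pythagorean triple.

We need the other leg and hypotenuse such that 555² + x² = c².
Take x = 572, c = 797: 555² + 572² = 308025 + 327184 = 635209 = 797² ✓
Triple: (555, 572, 797)

(555, 572, 797)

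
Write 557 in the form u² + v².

We need to find integers u, v > 0 such that u² + v² = 557.
Trying u = 14: v² = 557 - 14² = 557 - 196 = 361
v = 19
Check: 14² + 19² = 196 + 361 = 557 ✓

557 = 14² + 19²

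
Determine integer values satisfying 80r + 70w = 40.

Step 1: Check solvability.
gcd(80, 70) = 10
Since 10 divides 40, solutions exist.

Step 2: Apply extended Euclidean algorithm to find gcd.
We find integers such that 80*x0 + 70*y0 = 10

Step 3: Scale the particular solution.
Multiply by 40/10 = 4:
r = 4, w = -4

Step 4: Verify.
80*(4) + 70*(-4) = 40 = 40 ✓

r = 4, w = -4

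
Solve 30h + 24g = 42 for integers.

Step 1: Check solvability.
gcd(30, 24) = 6
Since 6 divides 42, solutions exist.

Step 2: Apply extended Euclidean algorithm to find gcd.
We find integers such that 30*x0 + 24*y0 = 6

Step 3: Scale the particular solution.
Multiply by 42/6 = 7:
h = 7, g = -7

Step 4: Verify.
30*(7) + 24*(-7) = 42 = 42 ✓

h = 7, g = -7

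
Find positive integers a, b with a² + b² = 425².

We need a² + b² = 425² = 180625.
Trying: 297² + 304² = 88209 + 92416 = 180625 ✓

(297, 304, 425)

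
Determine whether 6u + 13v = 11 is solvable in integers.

Step 1: Compute gcd(6, 13).
gcd(6, 13) = 1

Step 2: Check divisibility.
Does 1 divide 11? 11 = 1 x 11, so yes.

By the theorem on linear Diophantine equations, 6u + 13v = 11 has integer solutions if and only if gcd(6, 13) divides 11. Since 1 | 11, solutions exist.

Yes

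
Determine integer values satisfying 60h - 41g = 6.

Step 1: Check solvability.
gcd(60, 41) = 1
Since 1 divides 6, solutions exist.

Step 2: Apply extended Euclidean algorithm to find gcd.
We find integers such that 60*x0 + 41*y0 = 1

Step 3: Scale the particular solution.
Multiply by 6/1 = 6:
h = 78, g = 114

Step 4: Verify.
60*(78) - 41*(114) = 6 = 6 ✓

h = 78, g = 114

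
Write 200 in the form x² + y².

We need to find integers x, y > 0 such that x² + y² = 200.
Trying x = 2: y² = 200 - 2² = 200 - 4 = 196
y = 14
Check: 2² + 14² = 4 + 196 = 200 ✓

200 = 2² + 14²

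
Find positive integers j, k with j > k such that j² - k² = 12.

Factor: j² - k² = (j+k)(j-k) = 12.
We need two factors of 12 with the same parity.
Use j+k = 6 and j-k = 2 (product 6·2 = 12).
Adding: 2j = 8, so j = 4.
Subtracting: 2k = 4, so k = 2.
Check: 4² - 2² = 16 - 4 = 12 ✓

j = 4, k = 2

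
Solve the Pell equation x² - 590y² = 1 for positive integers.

We seek the smallest positive integers (x, y) with x² - 590y² = 1, i.e., x² = 590y² + 1.
Try successive y values:
y = 1: x² = 590·1² + 1 = 591, not a perfect square
y = 2: x² = 590·2² + 1 = 2361, not a perfect square
y = 3: x² = 590·3² + 1 = 5311, not a perfect square
... continuing the search (or via continued fractions) ...
y = 238: x² = 590·238² + 1 = 33419961, x = 5781 ✓

Verify: 5781² - 590·238² = 33419961 - 33419960 = 1 ✓

x = 5781, y = 238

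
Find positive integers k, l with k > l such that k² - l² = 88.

Factor: k² - l² = (k+l)(k-l) = 88.
We need two factors of 88 with the same parity.
Use k+l = 44 and k-l = 2 (product 44·2 = 88).
Adding: 2k = 46, so k = 23.
Subtracting: 2l = 42, so l = 21.
Check: 23² - 21² = 529 - 441 = 88 ✓

k = 23, l = 21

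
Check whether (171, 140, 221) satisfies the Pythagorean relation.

Compute a² + b²:
171² + 140² = 29241 + 19600 = 48841
Compute c²:
221² = 48841
Since 48841 = 48841, it is a Pythagorean triple.

Yes, it is a Pythagorean triple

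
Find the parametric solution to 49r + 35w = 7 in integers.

Step 1: Compute gcd(49, 35) = 7.
Since 7 divides 7, solutions exist.

Step 2: Find a particular solution using extended Euclidean algorithm.
We get r₀ = -2, w₀ = 3.
Check: 49*-2 + 35*3 = 7 = 7 ✓

Step 3: Write the general solution.
r = -2 + (35/7)t = -2 + 5t
w = 3 - (49/7)t = 3 - 7t
for any integer t.

r = -2 + 5t, w = 3 - 7t for integer t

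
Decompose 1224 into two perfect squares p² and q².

We need to find integers p, q > 0 such that p² + q² = 1224.
Trying p = 18: q² = 1224 - 18² = 1224 - 324 = 900
q = 30
Check: 18² + 30² = 324 + 900 = 1224 ✓

1224 = 18² + 30²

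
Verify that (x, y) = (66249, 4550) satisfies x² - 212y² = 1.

Compute x² = 66249² = 4388930001
Compute 212y² = 212·4550² = 212·20702500 = 4388930000
x² - 212y² = 4388930001 - 4388930000 = 1
Since this equals 1, (66249, 4550) is a solution.

Yes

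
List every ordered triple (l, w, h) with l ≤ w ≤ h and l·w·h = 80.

Iterate l from 1 to ⌊80^(1/3)⌋. For each l dividing 80, iterate w ≥ l with w dividing 80/l, and set h = 80/(l·w).
Triples found (9): (1×1×80), (1×2×40), (1×4×20), (1×5×16), (1×8×10), (2×2×20), (2×4×10), (2×5×8), (4×4×5)

(1×1×80), (1×2×40), (1×4×20), (1×5×16), (1×8×10), (2×2×20), (2×4×10), (2×5×8), (4×4×5)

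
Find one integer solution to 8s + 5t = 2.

Step 1: Check solvability.
gcd(8, 5) = 1
Since 1 divides 2, solutions exist.

Step 2: Apply extended Euclidean algorithm to find gcd.
We find integers such that 8*x0 + 5*y0 = 1

Step 3: Scale the particular solution.
Multiply by 2/1 = 2:
s = 4, t = -6

Step 4: Verify.
8*(4) + 5*(-6) = 2 = 2 ✓

s = 4, t = -6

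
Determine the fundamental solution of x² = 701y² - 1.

We need x² = 701y² - 1. Try successive y:
y = 1: x² = 701·1² - 1 = 700, not a perfect square
y = 2: x² = 701·2² - 1 = 2803, not a perfect square
y = 3: x² = 701·3² - 1 = 6308, not a perfect square
...
y = 445: x² = 701·445² - 1 = 138815524 = 11782² ✓
Check: 11782² - 701·445² = 138815524 - 138815525 = -1 ✓

x = 11782, y = 445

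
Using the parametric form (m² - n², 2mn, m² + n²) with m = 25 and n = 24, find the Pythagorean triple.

a = m² - n² = 25² - 24² = 625 - 576 = 49
b = 2mn = 2·25·24 = 1200
c = m² + n² = 625 + 576 = 1201
Verify: 49² + 1200² = 2401 + 1440000 = 1442401 = 1201² ✓

(49, 1200, 1201)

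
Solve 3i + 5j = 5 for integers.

Step 1: Check solvability.
gcd(3, 5) = 1
Since 1 divides 5, solutions exist.

Step 2: Apply extended Euclidean algorithm to find gcd.
We find integers such that 3*x0 + 5*y0 = 1

Step 3: Scale the particular solution.
Multiply by 5/1 = 5:
i = 10, j = -5

Step 4: Verify.
3*(10) + 5*(-5) = 5 = 5 ✓

i = 10, j = -5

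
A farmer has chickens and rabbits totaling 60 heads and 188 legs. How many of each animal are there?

Let c = chickens, r = rabbits.
Heads: c + r = 60
Legs: 2c + 4r = 188
From the first equation, c = 60 - r. Substitute:
2(60 - r) + 4r = 188
120 + 2r = 188
r = (188 - 120)/2 = 34
c = 60 - 34 = 26

Chickens: 26, Rabbits: 34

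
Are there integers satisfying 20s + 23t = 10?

Step 1: Compute gcd(20, 23).
gcd(20, 23) = 1

Step 2: Check divisibility.
Does 1 divide 10? 10 = 1 x 10, so yes.

By the theorem on linear Diophantine equations, 20s + 23t = 10 has integer solutions if and only if gcd(20, 23) divides 10. Since 1 | 10, solutions exist.

Yes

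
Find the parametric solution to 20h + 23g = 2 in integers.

Step 1: Compute gcd(20, 23) = 1.
Since 1 divides 2, solutions exist.

Step 2: Find a particular solution using extended Euclidean algorithm.
We get h₀ = -16, g₀ = 14.
Check: 20*-16 + 23*14 = 2 = 2 ✓

Step 3: Write the general solution.
h = -16 + (23/1)t = -16 + 23t
g = 14 - (20/1)t = 14 - 20t
for any integer t.

h = -16 + 23t, g = 14 - 20t for integer t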